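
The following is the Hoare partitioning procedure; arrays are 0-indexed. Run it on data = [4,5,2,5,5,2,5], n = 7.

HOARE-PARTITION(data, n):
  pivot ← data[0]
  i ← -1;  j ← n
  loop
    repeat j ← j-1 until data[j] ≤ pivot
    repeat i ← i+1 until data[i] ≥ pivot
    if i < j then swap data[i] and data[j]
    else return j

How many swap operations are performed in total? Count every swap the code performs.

2

pivot = data[0] = 4; i = -1, j = 7
j→5 (data[5]=2≤4), i→0 (data[0]=4≥4); i<j, swap → [2,5,2,5,5,4,5]
j→2 (data[2]=2≤4), i→1 (data[1]=5≥4); i<j, swap → [2,2,5,5,5,4,5]
j→1, i→2; i≥j, return j=1. data = [2,2,5,5,5,4,5]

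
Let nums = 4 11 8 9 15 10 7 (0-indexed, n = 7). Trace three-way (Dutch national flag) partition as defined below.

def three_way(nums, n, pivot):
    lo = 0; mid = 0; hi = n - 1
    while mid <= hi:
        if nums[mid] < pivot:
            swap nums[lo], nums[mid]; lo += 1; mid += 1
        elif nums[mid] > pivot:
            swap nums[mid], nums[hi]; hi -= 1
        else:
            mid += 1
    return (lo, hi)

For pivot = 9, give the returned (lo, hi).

(3, 3)

lo=0 mid=0 hi=6
4<9: swap(0,0), lo=1 mid=1 ⇒ 4 11 8 9 15 10 7
11>9: swap(1,6), hi=5 ⇒ 4 7 8 9 15 10 11
7<9: swap(1,1), lo=2 mid=2 ⇒ 4 7 8 9 15 10 11
8<9: swap(2,2), lo=3 mid=3 ⇒ 4 7 8 9 15 10 11
9=9: mid=4
15>9: swap(4,5), hi=4 ⇒ 4 7 8 9 10 15 11
10>9: swap(4,4), hi=3 ⇒ 4 7 8 9 10 15 11
done. lo=3 hi=3; nums=4 7 8 9 10 15 11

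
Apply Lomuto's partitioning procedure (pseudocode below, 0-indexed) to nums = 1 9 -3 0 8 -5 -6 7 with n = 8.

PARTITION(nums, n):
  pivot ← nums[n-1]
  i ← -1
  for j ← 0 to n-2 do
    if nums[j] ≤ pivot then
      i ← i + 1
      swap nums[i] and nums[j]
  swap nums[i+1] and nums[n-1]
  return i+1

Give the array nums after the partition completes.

pivot = nums[7] = 7; i = -1
j=0: nums[0]=1 ≤ 7 → i=0, swap nums[0],nums[0] (no change) → 1 9 -3 0 8 -5 -6 7
j=1: nums[1]=9 > 7 → no swap
j=2: nums[2]=-3 ≤ 7 → i=1, swap nums[1],nums[2] → 1 -3 9 0 8 -5 -6 7
j=3: nums[3]=0 ≤ 7 → i=2, swap nums[2],nums[3] → 1 -3 0 9 8 -5 -6 7
j=4: nums[4]=8 > 7 → no swap
j=5: nums[5]=-5 ≤ 7 → i=3, swap nums[3],nums[5] → 1 -3 0 -5 8 9 -6 7
j=6: nums[6]=-6 ≤ 7 → i=4, swap nums[4],nums[6] → 1 -3 0 -5 -6 9 8 7
final swap nums[5],nums[7] → 1 -3 0 -5 -6 7 8 9; return 5

1 -3 0 -5 -6 7 8 9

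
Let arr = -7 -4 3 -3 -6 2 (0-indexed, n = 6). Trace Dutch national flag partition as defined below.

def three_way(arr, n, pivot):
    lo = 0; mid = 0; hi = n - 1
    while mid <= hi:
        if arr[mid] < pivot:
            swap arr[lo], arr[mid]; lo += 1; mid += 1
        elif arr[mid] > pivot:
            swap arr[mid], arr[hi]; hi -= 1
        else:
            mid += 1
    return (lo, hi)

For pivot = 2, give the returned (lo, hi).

lo=0 mid=0 hi=5
-7<2: swap(0,0), lo=1 mid=1 ⇒ -7 -4 3 -3 -6 2
-4<2: swap(1,1), lo=2 mid=2 ⇒ -7 -4 3 -3 -6 2
3>2: swap(2,5), hi=4 ⇒ -7 -4 2 -3 -6 3
2=2: mid=3
-3<2: swap(2,3), lo=3 mid=4 ⇒ -7 -4 -3 2 -6 3
-6<2: swap(3,4), lo=4 mid=5 ⇒ -7 -4 -3 -6 2 3
done. lo=4 hi=4; arr=-7 -4 -3 -6 2 3

(4, 4)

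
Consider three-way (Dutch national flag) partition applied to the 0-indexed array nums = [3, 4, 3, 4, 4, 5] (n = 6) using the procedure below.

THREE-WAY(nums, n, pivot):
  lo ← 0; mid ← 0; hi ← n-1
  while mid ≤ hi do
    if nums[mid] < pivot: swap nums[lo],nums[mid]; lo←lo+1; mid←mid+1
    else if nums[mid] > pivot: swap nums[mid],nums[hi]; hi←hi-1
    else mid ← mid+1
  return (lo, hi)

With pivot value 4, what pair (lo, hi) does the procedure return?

lo=0 mid=0 hi=5
3<4: swap(0,0), lo=1 mid=1 ⇒ [3, 4, 3, 4, 4, 5]
4=4: mid=2
3<4: swap(1,2), lo=2 mid=3 ⇒ [3, 3, 4, 4, 4, 5]
4=4: mid=4
4=4: mid=5
5>4: swap(5,5), hi=4 ⇒ [3, 3, 4, 4, 4, 5]
done. lo=2 hi=4; nums=[3, 3, 4, 4, 4, 5]

(2, 4)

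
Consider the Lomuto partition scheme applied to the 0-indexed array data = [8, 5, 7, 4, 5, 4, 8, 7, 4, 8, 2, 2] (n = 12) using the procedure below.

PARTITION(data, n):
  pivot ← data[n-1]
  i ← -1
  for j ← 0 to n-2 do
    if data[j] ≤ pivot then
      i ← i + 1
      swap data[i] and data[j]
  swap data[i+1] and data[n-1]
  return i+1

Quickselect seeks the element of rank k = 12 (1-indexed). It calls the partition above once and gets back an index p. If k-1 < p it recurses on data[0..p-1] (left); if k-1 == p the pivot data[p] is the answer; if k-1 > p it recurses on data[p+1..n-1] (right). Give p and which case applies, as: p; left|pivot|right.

pivot = data[11] = 2; i = -1
j=0: data[0]=8 > 2 → no swap
j=1: data[1]=5 > 2 → no swap
j=2: data[2]=7 > 2 → no swap
j=3: data[3]=4 > 2 → no swap
j=4: data[4]=5 > 2 → no swap
j=5: data[5]=4 > 2 → no swap
j=6: data[6]=8 > 2 → no swap
j=7: data[7]=7 > 2 → no swap
j=8: data[8]=4 > 2 → no swap
j=9: data[9]=8 > 2 → no swap
j=10: data[10]=2 ≤ 2 → i=0, swap data[0],data[10] → [2, 5, 7, 4, 5, 4, 8, 7, 4, 8, 8, 2]
final swap data[1],data[11] → [2, 2, 7, 4, 5, 4, 8, 7, 4, 8, 8, 5]; return 1
p = 1; k-1 = 11 > 1 ⇒ right

1; right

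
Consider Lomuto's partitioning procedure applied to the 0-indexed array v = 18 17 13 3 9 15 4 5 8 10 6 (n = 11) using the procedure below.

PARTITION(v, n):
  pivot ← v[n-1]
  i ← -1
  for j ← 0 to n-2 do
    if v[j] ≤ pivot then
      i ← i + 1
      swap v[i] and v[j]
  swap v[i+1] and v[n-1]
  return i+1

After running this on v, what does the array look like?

3 4 5 6 9 15 17 13 8 10 18

pivot=6, i=-1
j=0: 18>6, skip
j=1: 17>6, skip
j=2: 13>6, skip
j=3: 3≤6, i=0, swap(0,3) ⇒ 3 17 13 18 9 15 4 5 8 10 6
j=4: 9>6, skip
j=5: 15>6, skip
j=6: 4≤6, i=1, swap(1,6) ⇒ 3 4 13 18 9 15 17 5 8 10 6
j=7: 5≤6, i=2, swap(2,7) ⇒ 3 4 5 18 9 15 17 13 8 10 6
j=8: 8>6, skip
j=9: 10>6, skip
swap(3,10) ⇒ 3 4 5 6 9 15 17 13 8 10 18; return 3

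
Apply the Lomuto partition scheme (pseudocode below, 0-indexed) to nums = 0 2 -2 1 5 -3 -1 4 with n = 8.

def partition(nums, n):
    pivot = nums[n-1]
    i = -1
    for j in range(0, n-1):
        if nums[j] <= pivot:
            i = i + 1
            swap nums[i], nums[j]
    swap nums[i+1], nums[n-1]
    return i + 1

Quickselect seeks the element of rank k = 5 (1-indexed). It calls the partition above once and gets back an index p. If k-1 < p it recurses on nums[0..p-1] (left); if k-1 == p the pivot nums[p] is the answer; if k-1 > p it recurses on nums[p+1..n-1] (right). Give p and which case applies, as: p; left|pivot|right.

pivot=4, i=-1
j=0: 0≤4, i=0, swap(0,0) ⇒ 0 2 -2 1 5 -3 -1 4
j=1: 2≤4, i=1, swap(1,1) ⇒ 0 2 -2 1 5 -3 -1 4
j=2: -2≤4, i=2, swap(2,2) ⇒ 0 2 -2 1 5 -3 -1 4
j=3: 1≤4, i=3, swap(3,3) ⇒ 0 2 -2 1 5 -3 -1 4
j=4: 5>4, skip
j=5: -3≤4, i=4, swap(4,5) ⇒ 0 2 -2 1 -3 5 -1 4
j=6: -1≤4, i=5, swap(5,6) ⇒ 0 2 -2 1 -3 -1 5 4
swap(6,7) ⇒ 0 2 -2 1 -3 -1 4 5; return 6
p = 6; k-1 = 4 < 6 ⇒ left

6; left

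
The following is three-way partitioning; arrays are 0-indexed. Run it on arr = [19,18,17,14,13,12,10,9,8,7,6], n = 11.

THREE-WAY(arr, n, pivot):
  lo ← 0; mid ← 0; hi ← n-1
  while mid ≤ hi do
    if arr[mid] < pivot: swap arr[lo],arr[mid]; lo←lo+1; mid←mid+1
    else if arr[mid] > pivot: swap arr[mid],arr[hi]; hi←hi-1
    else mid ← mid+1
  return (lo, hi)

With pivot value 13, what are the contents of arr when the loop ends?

[6,7,8,9,12,10,13,14,17,18,19]

lo=0 mid=0 hi=10
19>13: swap(0,10), hi=9 ⇒ [6,18,17,14,13,12,10,9,8,7,19]
6<13: swap(0,0), lo=1 mid=1 ⇒ [6,18,17,14,13,12,10,9,8,7,19]
18>13: swap(1,9), hi=8 ⇒ [6,7,17,14,13,12,10,9,8,18,19]
7<13: swap(1,1), lo=2 mid=2 ⇒ [6,7,17,14,13,12,10,9,8,18,19]
17>13: swap(2,8), hi=7 ⇒ [6,7,8,14,13,12,10,9,17,18,19]
8<13: swap(2,2), lo=3 mid=3 ⇒ [6,7,8,14,13,12,10,9,17,18,19]
14>13: swap(3,7), hi=6 ⇒ [6,7,8,9,13,12,10,14,17,18,19]
9<13: swap(3,3), lo=4 mid=4 ⇒ [6,7,8,9,13,12,10,14,17,18,19]
13=13: mid=5
12<13: swap(4,5), lo=5 mid=6 ⇒ [6,7,8,9,12,13,10,14,17,18,19]
10<13: swap(5,6), lo=6 mid=7 ⇒ [6,7,8,9,12,10,13,14,17,18,19]
done. lo=6 hi=6; arr=[6,7,8,9,12,10,13,14,17,18,19]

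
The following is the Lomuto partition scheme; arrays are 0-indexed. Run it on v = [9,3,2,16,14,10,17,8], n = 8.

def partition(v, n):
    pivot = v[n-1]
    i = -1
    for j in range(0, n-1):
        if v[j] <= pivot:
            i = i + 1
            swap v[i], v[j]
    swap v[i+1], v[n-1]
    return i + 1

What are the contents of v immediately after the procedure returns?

pivot = v[7] = 8; i = -1
j=0: v[0]=9 > 8 → no swap
j=1: v[1]=3 ≤ 8 → i=0, swap v[0],v[1] → [3,9,2,16,14,10,17,8]
j=2: v[2]=2 ≤ 8 → i=1, swap v[1],v[2] → [3,2,9,16,14,10,17,8]
j=3: v[3]=16 > 8 → no swap
j=4: v[4]=14 > 8 → no swap
j=5: v[5]=10 > 8 → no swap
j=6: v[6]=17 > 8 → no swap
final swap v[2],v[7] → [3,2,8,16,14,10,17,9]; return 2

[3,2,8,16,14,10,17,9]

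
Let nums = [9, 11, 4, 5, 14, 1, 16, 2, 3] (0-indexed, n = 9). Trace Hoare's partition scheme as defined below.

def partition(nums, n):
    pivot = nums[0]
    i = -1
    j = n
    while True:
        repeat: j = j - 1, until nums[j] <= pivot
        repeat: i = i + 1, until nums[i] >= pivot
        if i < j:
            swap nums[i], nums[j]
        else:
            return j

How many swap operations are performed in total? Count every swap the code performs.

pivot=9
j stops at 8 (3), i stops at 0 (9); swap ⇒ [3, 11, 4, 5, 14, 1, 16, 2, 9]
j stops at 7 (2), i stops at 1 (11); swap ⇒ [3, 2, 4, 5, 14, 1, 16, 11, 9]
j stops at 5 (1), i stops at 4 (14); swap ⇒ [3, 2, 4, 5, 1, 14, 16, 11, 9]
j stops at 4, i stops at 5; i≥j ⇒ return 4. nums=[3, 2, 4, 5, 1, 14, 16, 11, 9]

3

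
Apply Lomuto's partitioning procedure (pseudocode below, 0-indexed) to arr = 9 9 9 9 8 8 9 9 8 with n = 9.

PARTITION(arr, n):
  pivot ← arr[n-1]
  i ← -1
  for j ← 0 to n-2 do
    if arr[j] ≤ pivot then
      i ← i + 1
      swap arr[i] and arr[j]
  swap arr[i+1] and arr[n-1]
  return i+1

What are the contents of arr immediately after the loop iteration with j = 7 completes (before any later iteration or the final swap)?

pivot = arr[8] = 8; i = -1
j=0: arr[0]=9 > 8 → no swap
j=1: arr[1]=9 > 8 → no swap
j=2: arr[2]=9 > 8 → no swap
j=3: arr[3]=9 > 8 → no swap
j=4: arr[4]=8 ≤ 8 → i=0, swap arr[0],arr[4] → 8 9 9 9 9 8 9 9 8
j=5: arr[5]=8 ≤ 8 → i=1, swap arr[1],arr[5] → 8 8 9 9 9 9 9 9 8
j=6: arr[6]=9 > 8 → no swap
j=7: arr[7]=9 > 8 → no swap
(after j=7) arr = 8 8 9 9 9 9 9 9 8

8 8 9 9 9 9 9 9 8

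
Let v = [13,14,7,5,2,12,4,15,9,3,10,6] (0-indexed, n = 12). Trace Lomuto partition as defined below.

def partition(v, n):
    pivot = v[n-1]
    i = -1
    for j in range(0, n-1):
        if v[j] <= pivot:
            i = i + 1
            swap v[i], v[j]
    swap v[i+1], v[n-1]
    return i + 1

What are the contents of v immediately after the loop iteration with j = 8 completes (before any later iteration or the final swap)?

[5,2,4,13,14,12,7,15,9,3,10,6]

pivot = v[11] = 6; i = -1
j=0: v[0]=13 > 6 → no swap
j=1: v[1]=14 > 6 → no swap
j=2: v[2]=7 > 6 → no swap
j=3: v[3]=5 ≤ 6 → i=0, swap v[0],v[3] → [5,14,7,13,2,12,4,15,9,3,10,6]
j=4: v[4]=2 ≤ 6 → i=1, swap v[1],v[4] → [5,2,7,13,14,12,4,15,9,3,10,6]
j=5: v[5]=12 > 6 → no swap
j=6: v[6]=4 ≤ 6 → i=2, swap v[2],v[6] → [5,2,4,13,14,12,7,15,9,3,10,6]
j=7: v[7]=15 > 6 → no swap
j=8: v[8]=9 > 6 → no swap
(after j=8) v = [5,2,4,13,14,12,7,15,9,3,10,6]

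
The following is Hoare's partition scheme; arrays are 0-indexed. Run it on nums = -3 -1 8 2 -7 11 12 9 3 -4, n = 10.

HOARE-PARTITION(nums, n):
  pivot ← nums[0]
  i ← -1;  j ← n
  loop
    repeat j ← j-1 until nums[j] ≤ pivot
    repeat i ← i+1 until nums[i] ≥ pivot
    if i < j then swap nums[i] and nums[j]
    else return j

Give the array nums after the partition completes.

pivot=-3
j stops at 9 (-4), i stops at 0 (-3); swap ⇒ -4 -1 8 2 -7 11 12 9 3 -3
j stops at 4 (-7), i stops at 1 (-1); swap ⇒ -4 -7 8 2 -1 11 12 9 3 -3
j stops at 1, i stops at 2; i≥j ⇒ return 1. nums=-4 -7 8 2 -1 11 12 9 3 -3

-4 -7 8 2 -1 11 12 9 3 -3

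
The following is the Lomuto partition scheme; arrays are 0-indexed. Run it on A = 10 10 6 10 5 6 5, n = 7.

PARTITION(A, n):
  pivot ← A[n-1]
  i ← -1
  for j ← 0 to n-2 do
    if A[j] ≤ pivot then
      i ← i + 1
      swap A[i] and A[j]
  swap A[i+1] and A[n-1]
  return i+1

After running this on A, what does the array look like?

5 5 6 10 10 6 10

pivot=5, i=-1
j=0: 10>5, skip
j=1: 10>5, skip
j=2: 6>5, skip
j=3: 10>5, skip
j=4: 5≤5, i=0, swap(0,4) ⇒ 5 10 6 10 10 6 5
j=5: 6>5, skip
swap(1,6) ⇒ 5 5 6 10 10 6 10; return 1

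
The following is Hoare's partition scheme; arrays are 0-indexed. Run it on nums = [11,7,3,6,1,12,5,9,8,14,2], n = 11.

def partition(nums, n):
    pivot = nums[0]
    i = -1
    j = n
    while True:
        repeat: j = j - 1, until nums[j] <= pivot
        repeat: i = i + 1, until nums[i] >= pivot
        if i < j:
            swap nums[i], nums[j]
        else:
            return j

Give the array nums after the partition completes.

[2,7,3,6,1,8,5,9,12,14,11]

pivot = nums[0] = 11; i = -1, j = 11
j→10 (nums[10]=2≤11), i→0 (nums[0]=11≥11); i<j, swap → [2,7,3,6,1,12,5,9,8,14,11]
j→8 (nums[8]=8≤11), i→5 (nums[5]=12≥11); i<j, swap → [2,7,3,6,1,8,5,9,12,14,11]
j→7, i→8; i≥j, return j=7. nums = [2,7,3,6,1,8,5,9,12,14,11]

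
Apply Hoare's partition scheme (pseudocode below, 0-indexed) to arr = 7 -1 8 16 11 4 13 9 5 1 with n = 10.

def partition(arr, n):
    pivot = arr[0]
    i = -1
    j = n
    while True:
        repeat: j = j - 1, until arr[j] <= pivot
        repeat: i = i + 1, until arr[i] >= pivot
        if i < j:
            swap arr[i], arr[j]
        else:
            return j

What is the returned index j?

pivot = arr[0] = 7; i = -1, j = 10
j→9 (arr[9]=1≤7), i→0 (arr[0]=7≥7); i<j, swap → 1 -1 8 16 11 4 13 9 5 7
j→8 (arr[8]=5≤7), i→2 (arr[2]=8≥7); i<j, swap → 1 -1 5 16 11 4 13 9 8 7
j→5 (arr[5]=4≤7), i→3 (arr[3]=16≥7); i<j, swap → 1 -1 5 4 11 16 13 9 8 7
j→3, i→4; i≥j, return j=3. arr = 1 -1 5 4 11 16 13 9 8 7

3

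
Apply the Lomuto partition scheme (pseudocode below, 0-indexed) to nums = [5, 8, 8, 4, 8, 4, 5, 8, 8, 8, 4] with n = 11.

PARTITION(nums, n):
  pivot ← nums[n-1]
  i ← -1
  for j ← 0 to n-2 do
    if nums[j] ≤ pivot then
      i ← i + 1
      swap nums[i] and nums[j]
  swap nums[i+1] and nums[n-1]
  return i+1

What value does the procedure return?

2

pivot = nums[10] = 4; i = -1
j=0: nums[0]=5 > 4 → no swap
j=1: nums[1]=8 > 4 → no swap
j=2: nums[2]=8 > 4 → no swap
j=3: nums[3]=4 ≤ 4 → i=0, swap nums[0],nums[3] → [4, 8, 8, 5, 8, 4, 5, 8, 8, 8, 4]
j=4: nums[4]=8 > 4 → no swap
j=5: nums[5]=4 ≤ 4 → i=1, swap nums[1],nums[5] → [4, 4, 8, 5, 8, 8, 5, 8, 8, 8, 4]
j=6: nums[6]=5 > 4 → no swap
j=7: nums[7]=8 > 4 → no swap
j=8: nums[8]=8 > 4 → no swap
j=9: nums[9]=8 > 4 → no swap
final swap nums[2],nums[10] → [4, 4, 4, 5, 8, 8, 5, 8, 8, 8, 8]; return 2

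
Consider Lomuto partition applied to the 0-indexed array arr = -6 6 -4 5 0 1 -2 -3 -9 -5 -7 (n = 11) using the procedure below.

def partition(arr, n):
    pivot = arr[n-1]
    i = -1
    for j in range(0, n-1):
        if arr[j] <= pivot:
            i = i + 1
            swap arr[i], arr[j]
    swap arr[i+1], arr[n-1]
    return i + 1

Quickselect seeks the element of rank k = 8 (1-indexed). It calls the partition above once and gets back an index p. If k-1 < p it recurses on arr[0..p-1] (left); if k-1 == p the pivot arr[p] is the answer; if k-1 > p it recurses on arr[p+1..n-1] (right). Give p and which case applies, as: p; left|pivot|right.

pivot = arr[10] = -7; i = -1
j=0: arr[0]=-6 > -7 → no swap
j=1: arr[1]=6 > -7 → no swap
j=2: arr[2]=-4 > -7 → no swap
j=3: arr[3]=5 > -7 → no swap
j=4: arr[4]=0 > -7 → no swap
j=5: arr[5]=1 > -7 → no swap
j=6: arr[6]=-2 > -7 → no swap
j=7: arr[7]=-3 > -7 → no swap
j=8: arr[8]=-9 ≤ -7 → i=0, swap arr[0],arr[8] → -9 6 -4 5 0 1 -2 -3 -6 -5 -7
j=9: arr[9]=-5 > -7 → no swap
final swap arr[1],arr[10] → -9 -7 -4 5 0 1 -2 -3 -6 -5 6; return 1
p = 1; k-1 = 7 > 1 ⇒ right

1; right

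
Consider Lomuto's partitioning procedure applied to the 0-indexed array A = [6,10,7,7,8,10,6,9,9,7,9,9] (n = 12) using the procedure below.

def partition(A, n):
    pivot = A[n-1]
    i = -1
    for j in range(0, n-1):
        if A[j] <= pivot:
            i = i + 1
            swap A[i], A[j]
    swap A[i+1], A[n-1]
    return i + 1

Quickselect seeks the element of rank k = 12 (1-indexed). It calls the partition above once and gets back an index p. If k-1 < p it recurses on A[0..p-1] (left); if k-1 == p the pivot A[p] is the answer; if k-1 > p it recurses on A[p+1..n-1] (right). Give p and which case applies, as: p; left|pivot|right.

pivot=9, i=-1
j=0: 6≤9, i=0, swap(0,0) ⇒ [6,10,7,7,8,10,6,9,9,7,9,9]
j=1: 10>9, skip
j=2: 7≤9, i=1, swap(1,2) ⇒ [6,7,10,7,8,10,6,9,9,7,9,9]
j=3: 7≤9, i=2, swap(2,3) ⇒ [6,7,7,10,8,10,6,9,9,7,9,9]
j=4: 8≤9, i=3, swap(3,4) ⇒ [6,7,7,8,10,10,6,9,9,7,9,9]
j=5: 10>9, skip
j=6: 6≤9, i=4, swap(4,6) ⇒ [6,7,7,8,6,10,10,9,9,7,9,9]
j=7: 9≤9, i=5, swap(5,7) ⇒ [6,7,7,8,6,9,10,10,9,7,9,9]
j=8: 9≤9, i=6, swap(6,8) ⇒ [6,7,7,8,6,9,9,10,10,7,9,9]
j=9: 7≤9, i=7, swap(7,9) ⇒ [6,7,7,8,6,9,9,7,10,10,9,9]
j=10: 9≤9, i=8, swap(8,10) ⇒ [6,7,7,8,6,9,9,7,9,10,10,9]
swap(9,11) ⇒ [6,7,7,8,6,9,9,7,9,9,10,10]; return 9
p = 9; k-1 = 11 > 9 ⇒ right

9; right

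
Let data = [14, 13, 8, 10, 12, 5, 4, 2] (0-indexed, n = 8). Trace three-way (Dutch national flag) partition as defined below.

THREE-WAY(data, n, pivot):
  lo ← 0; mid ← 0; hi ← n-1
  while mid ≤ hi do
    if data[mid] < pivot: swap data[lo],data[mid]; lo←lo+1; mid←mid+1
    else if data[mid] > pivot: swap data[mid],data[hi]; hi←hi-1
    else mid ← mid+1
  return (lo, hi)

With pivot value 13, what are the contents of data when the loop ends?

lo=0 mid=0 hi=7
14>13: swap(0,7), hi=6 ⇒ [2, 13, 8, 10, 12, 5, 4, 14]
2<13: swap(0,0), lo=1 mid=1 ⇒ [2, 13, 8, 10, 12, 5, 4, 14]
13=13: mid=2
8<13: swap(1,2), lo=2 mid=3 ⇒ [2, 8, 13, 10, 12, 5, 4, 14]
10<13: swap(2,3), lo=3 mid=4 ⇒ [2, 8, 10, 13, 12, 5, 4, 14]
12<13: swap(3,4), lo=4 mid=5 ⇒ [2, 8, 10, 12, 13, 5, 4, 14]
5<13: swap(4,5), lo=5 mid=6 ⇒ [2, 8, 10, 12, 5, 13, 4, 14]
4<13: swap(5,6), lo=6 mid=7 ⇒ [2, 8, 10, 12, 5, 4, 13, 14]
done. lo=6 hi=6; data=[2, 8, 10, 12, 5, 4, 13, 14]

[2, 8, 10, 12, 5, 4, 13, 14]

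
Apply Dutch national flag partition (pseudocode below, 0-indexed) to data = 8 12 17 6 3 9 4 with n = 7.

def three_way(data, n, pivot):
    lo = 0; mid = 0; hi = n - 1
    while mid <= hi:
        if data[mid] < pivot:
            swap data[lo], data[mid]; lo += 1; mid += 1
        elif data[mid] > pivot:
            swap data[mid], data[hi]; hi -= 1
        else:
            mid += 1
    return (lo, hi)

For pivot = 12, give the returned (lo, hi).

lo=0 mid=0 hi=6
8<12: swap(0,0), lo=1 mid=1 ⇒ 8 12 17 6 3 9 4
12=12: mid=2
17>12: swap(2,6), hi=5 ⇒ 8 12 4 6 3 9 17
4<12: swap(1,2), lo=2 mid=3 ⇒ 8 4 12 6 3 9 17
6<12: swap(2,3), lo=3 mid=4 ⇒ 8 4 6 12 3 9 17
3<12: swap(3,4), lo=4 mid=5 ⇒ 8 4 6 3 12 9 17
9<12: swap(4,5), lo=5 mid=6 ⇒ 8 4 6 3 9 12 17
done. lo=5 hi=5; data=8 4 6 3 9 12 17

(5, 5)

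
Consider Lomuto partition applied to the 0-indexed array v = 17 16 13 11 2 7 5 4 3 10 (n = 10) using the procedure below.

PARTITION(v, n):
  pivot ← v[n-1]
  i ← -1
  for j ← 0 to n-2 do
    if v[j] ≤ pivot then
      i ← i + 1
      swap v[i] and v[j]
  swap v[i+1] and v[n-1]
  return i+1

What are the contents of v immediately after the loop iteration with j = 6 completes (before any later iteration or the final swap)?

pivot = v[9] = 10; i = -1
j=0: v[0]=17 > 10 → no swap
j=1: v[1]=16 > 10 → no swap
j=2: v[2]=13 > 10 → no swap
j=3: v[3]=11 > 10 → no swap
j=4: v[4]=2 ≤ 10 → i=0, swap v[0],v[4] → 2 16 13 11 17 7 5 4 3 10
j=5: v[5]=7 ≤ 10 → i=1, swap v[1],v[5] → 2 7 13 11 17 16 5 4 3 10
j=6: v[6]=5 ≤ 10 → i=2, swap v[2],v[6] → 2 7 5 11 17 16 13 4 3 10
(after j=6) v = 2 7 5 11 17 16 13 4 3 10

2 7 5 11 17 16 13 4 3 10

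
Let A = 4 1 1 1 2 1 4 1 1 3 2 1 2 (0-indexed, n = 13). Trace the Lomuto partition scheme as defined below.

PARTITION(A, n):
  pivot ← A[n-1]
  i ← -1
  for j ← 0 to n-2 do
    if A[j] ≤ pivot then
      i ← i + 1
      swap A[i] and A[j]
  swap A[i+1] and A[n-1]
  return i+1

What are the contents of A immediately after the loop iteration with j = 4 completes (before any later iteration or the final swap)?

1 1 1 2 4 1 4 1 1 3 2 1 2

pivot = A[12] = 2; i = -1
j=0: A[0]=4 > 2 → no swap
j=1: A[1]=1 ≤ 2 → i=0, swap A[0],A[1] → 1 4 1 1 2 1 4 1 1 3 2 1 2
j=2: A[2]=1 ≤ 2 → i=1, swap A[1],A[2] → 1 1 4 1 2 1 4 1 1 3 2 1 2
j=3: A[3]=1 ≤ 2 → i=2, swap A[2],A[3] → 1 1 1 4 2 1 4 1 1 3 2 1 2
j=4: A[4]=2 ≤ 2 → i=3, swap A[3],A[4] → 1 1 1 2 4 1 4 1 1 3 2 1 2
(after j=4) A = 1 1 1 2 4 1 4 1 1 3 2 1 2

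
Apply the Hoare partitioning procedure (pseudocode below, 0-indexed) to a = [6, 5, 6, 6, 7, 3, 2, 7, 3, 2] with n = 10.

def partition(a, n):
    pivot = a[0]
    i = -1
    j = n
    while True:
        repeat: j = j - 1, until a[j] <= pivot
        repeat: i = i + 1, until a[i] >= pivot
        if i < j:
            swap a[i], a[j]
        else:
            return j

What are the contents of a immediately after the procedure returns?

[2, 5, 3, 2, 3, 7, 6, 7, 6, 6]

pivot = a[0] = 6; i = -1, j = 10
j→9 (a[9]=2≤6), i→0 (a[0]=6≥6); i<j, swap → [2, 5, 6, 6, 7, 3, 2, 7, 3, 6]
j→8 (a[8]=3≤6), i→2 (a[2]=6≥6); i<j, swap → [2, 5, 3, 6, 7, 3, 2, 7, 6, 6]
j→6 (a[6]=2≤6), i→3 (a[3]=6≥6); i<j, swap → [2, 5, 3, 2, 7, 3, 6, 7, 6, 6]
j→5 (a[5]=3≤6), i→4 (a[4]=7≥6); i<j, swap → [2, 5, 3, 2, 3, 7, 6, 7, 6, 6]
j→4, i→5; i≥j, return j=4. a = [2, 5, 3, 2, 3, 7, 6, 7, 6, 6]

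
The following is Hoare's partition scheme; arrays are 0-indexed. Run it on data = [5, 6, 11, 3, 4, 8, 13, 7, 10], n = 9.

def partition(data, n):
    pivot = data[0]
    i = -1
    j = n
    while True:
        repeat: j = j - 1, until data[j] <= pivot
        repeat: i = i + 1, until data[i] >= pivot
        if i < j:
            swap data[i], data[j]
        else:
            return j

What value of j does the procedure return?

pivot=5
j stops at 4 (4), i stops at 0 (5); swap ⇒ [4, 6, 11, 3, 5, 8, 13, 7, 10]
j stops at 3 (3), i stops at 1 (6); swap ⇒ [4, 3, 11, 6, 5, 8, 13, 7, 10]
j stops at 1, i stops at 2; i≥j ⇒ return 1. data=[4, 3, 11, 6, 5, 8, 13, 7, 10]

1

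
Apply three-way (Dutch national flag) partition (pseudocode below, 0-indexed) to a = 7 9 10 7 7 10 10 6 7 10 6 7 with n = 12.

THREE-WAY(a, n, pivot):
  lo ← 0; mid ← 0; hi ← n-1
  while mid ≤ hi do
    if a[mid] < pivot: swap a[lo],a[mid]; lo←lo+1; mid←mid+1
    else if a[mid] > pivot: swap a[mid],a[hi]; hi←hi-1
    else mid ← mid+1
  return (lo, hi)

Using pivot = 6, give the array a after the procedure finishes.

pivot = 6; lo=0, mid=0, hi=11
a[mid]=7>6: swap a[0],a[11]; hi=10 → 7 9 10 7 7 10 10 6 7 10 6 7
a[mid]=7>6: swap a[0],a[10]; hi=9 → 6 9 10 7 7 10 10 6 7 10 7 7
a[mid]=6=6: mid=1
a[mid]=9>6: swap a[1],a[9]; hi=8 → 6 10 10 7 7 10 10 6 7 9 7 7
a[mid]=10>6: swap a[1],a[8]; hi=7 → 6 7 10 7 7 10 10 6 10 9 7 7
a[mid]=7>6: swap a[1],a[7]; hi=6 → 6 6 10 7 7 10 10 7 10 9 7 7
a[mid]=6=6: mid=2
a[mid]=10>6: swap a[2],a[6]; hi=5 → 6 6 10 7 7 10 10 7 10 9 7 7
a[mid]=10>6: swap a[2],a[5]; hi=4 → 6 6 10 7 7 10 10 7 10 9 7 7
a[mid]=10>6: swap a[2],a[4]; hi=3 → 6 6 7 7 10 10 10 7 10 9 7 7
a[mid]=7>6: swap a[2],a[3]; hi=2 → 6 6 7 7 10 10 10 7 10 9 7 7
a[mid]=7>6: swap a[2],a[2]; hi=1 → 6 6 7 7 10 10 10 7 10 9 7 7
end: lo=0, hi=1; a = 6 6 7 7 10 10 10 7 10 9 7 7

6 6 7 7 10 10 10 7 10 9 7 7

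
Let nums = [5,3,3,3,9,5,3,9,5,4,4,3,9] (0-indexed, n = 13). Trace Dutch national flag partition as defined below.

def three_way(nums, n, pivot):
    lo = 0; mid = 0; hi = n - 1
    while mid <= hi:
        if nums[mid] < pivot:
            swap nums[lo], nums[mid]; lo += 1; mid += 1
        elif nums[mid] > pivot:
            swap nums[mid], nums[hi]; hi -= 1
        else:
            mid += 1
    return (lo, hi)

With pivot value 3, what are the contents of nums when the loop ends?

[3,3,3,3,3,5,9,5,4,4,9,9,5]

lo=0 mid=0 hi=12
5>3: swap(0,12), hi=11 ⇒ [9,3,3,3,9,5,3,9,5,4,4,3,5]
9>3: swap(0,11), hi=10 ⇒ [3,3,3,3,9,5,3,9,5,4,4,9,5]
3=3: mid=1
3=3: mid=2
3=3: mid=3
3=3: mid=4
9>3: swap(4,10), hi=9 ⇒ [3,3,3,3,4,5,3,9,5,4,9,9,5]
4>3: swap(4,9), hi=8 ⇒ [3,3,3,3,4,5,3,9,5,4,9,9,5]
4>3: swap(4,8), hi=7 ⇒ [3,3,3,3,5,5,3,9,4,4,9,9,5]
5>3: swap(4,7), hi=6 ⇒ [3,3,3,3,9,5,3,5,4,4,9,9,5]
9>3: swap(4,6), hi=5 ⇒ [3,3,3,3,3,5,9,5,4,4,9,9,5]
3=3: mid=5
5>3: swap(5,5), hi=4 ⇒ [3,3,3,3,3,5,9,5,4,4,9,9,5]
done. lo=0 hi=4; nums=[3,3,3,3,3,5,9,5,4,4,9,9,5]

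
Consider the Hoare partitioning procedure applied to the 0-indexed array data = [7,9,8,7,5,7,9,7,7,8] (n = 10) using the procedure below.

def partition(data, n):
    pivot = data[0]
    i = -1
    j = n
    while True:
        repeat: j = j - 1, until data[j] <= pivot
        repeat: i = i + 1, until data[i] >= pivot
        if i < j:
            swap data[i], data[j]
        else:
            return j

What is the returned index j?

pivot = data[0] = 7; i = -1, j = 10
j→8 (data[8]=7≤7), i→0 (data[0]=7≥7); i<j, swap → [7,9,8,7,5,7,9,7,7,8]
j→7 (data[7]=7≤7), i→1 (data[1]=9≥7); i<j, swap → [7,7,8,7,5,7,9,9,7,8]
j→5 (data[5]=7≤7), i→2 (data[2]=8≥7); i<j, swap → [7,7,7,7,5,8,9,9,7,8]
j→4 (data[4]=5≤7), i→3 (data[3]=7≥7); i<j, swap → [7,7,7,5,7,8,9,9,7,8]
j→3, i→4; i≥j, return j=3. data = [7,7,7,5,7,8,9,9,7,8]

3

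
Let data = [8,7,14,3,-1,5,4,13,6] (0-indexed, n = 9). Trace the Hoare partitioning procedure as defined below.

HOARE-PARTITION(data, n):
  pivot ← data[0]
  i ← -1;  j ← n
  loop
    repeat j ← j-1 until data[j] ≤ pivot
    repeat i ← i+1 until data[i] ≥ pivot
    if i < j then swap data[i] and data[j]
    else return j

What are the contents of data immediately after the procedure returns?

pivot=8
j stops at 8 (6), i stops at 0 (8); swap ⇒ [6,7,14,3,-1,5,4,13,8]
j stops at 6 (4), i stops at 2 (14); swap ⇒ [6,7,4,3,-1,5,14,13,8]
j stops at 5, i stops at 6; i≥j ⇒ return 5. data=[6,7,4,3,-1,5,14,13,8]

[6,7,4,3,-1,5,14,13,8]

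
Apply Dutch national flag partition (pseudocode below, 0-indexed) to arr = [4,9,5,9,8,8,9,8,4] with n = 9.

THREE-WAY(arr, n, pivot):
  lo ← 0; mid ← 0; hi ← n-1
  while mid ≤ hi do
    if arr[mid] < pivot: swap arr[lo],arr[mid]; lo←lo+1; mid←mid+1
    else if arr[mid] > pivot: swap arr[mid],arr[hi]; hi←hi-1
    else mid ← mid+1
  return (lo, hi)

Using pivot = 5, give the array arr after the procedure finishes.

lo=0 mid=0 hi=8
4<5: swap(0,0), lo=1 mid=1 ⇒ [4,9,5,9,8,8,9,8,4]
9>5: swap(1,8), hi=7 ⇒ [4,4,5,9,8,8,9,8,9]
4<5: swap(1,1), lo=2 mid=2 ⇒ [4,4,5,9,8,8,9,8,9]
5=5: mid=3
9>5: swap(3,7), hi=6 ⇒ [4,4,5,8,8,8,9,9,9]
8>5: swap(3,6), hi=5 ⇒ [4,4,5,9,8,8,8,9,9]
9>5: swap(3,5), hi=4 ⇒ [4,4,5,8,8,9,8,9,9]
8>5: swap(3,4), hi=3 ⇒ [4,4,5,8,8,9,8,9,9]
8>5: swap(3,3), hi=2 ⇒ [4,4,5,8,8,9,8,9,9]
done. lo=2 hi=2; arr=[4,4,5,8,8,9,8,9,9]

[4,4,5,8,8,9,8,9,9]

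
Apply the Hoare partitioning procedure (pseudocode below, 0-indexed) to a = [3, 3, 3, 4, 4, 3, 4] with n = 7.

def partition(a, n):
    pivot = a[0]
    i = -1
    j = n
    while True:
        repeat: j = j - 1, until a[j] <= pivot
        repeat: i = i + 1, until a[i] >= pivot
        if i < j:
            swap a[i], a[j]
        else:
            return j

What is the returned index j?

pivot=3
j stops at 5 (3), i stops at 0 (3); swap ⇒ [3, 3, 3, 4, 4, 3, 4]
j stops at 2 (3), i stops at 1 (3); swap ⇒ [3, 3, 3, 4, 4, 3, 4]
j stops at 1, i stops at 2; i≥j ⇒ return 1. a=[3, 3, 3, 4, 4, 3, 4]

1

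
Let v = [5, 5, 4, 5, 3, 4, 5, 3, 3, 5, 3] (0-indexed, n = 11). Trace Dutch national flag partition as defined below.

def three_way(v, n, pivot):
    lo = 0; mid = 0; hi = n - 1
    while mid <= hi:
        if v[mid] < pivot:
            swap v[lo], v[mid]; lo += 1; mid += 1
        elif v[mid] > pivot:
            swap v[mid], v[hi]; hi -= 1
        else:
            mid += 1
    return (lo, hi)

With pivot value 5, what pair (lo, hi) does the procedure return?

pivot = 5; lo=0, mid=0, hi=10
v[mid]=5=5: mid=1
v[mid]=5=5: mid=2
v[mid]=4<5: swap v[0],v[2]; lo=1,mid=3 → [4, 5, 5, 5, 3, 4, 5, 3, 3, 5, 3]
v[mid]=5=5: mid=4
v[mid]=3<5: swap v[1],v[4]; lo=2,mid=5 → [4, 3, 5, 5, 5, 4, 5, 3, 3, 5, 3]
v[mid]=4<5: swap v[2],v[5]; lo=3,mid=6 → [4, 3, 4, 5, 5, 5, 5, 3, 3, 5, 3]
v[mid]=5=5: mid=7
v[mid]=3<5: swap v[3],v[7]; lo=4,mid=8 → [4, 3, 4, 3, 5, 5, 5, 5, 3, 5, 3]
v[mid]=3<5: swap v[4],v[8]; lo=5,mid=9 → [4, 3, 4, 3, 3, 5, 5, 5, 5, 5, 3]
v[mid]=5=5: mid=10
v[mid]=3<5: swap v[5],v[10]; lo=6,mid=11 → [4, 3, 4, 3, 3, 3, 5, 5, 5, 5, 5]
end: lo=6, hi=10; v = [4, 3, 4, 3, 3, 3, 5, 5, 5, 5, 5]

(6, 10)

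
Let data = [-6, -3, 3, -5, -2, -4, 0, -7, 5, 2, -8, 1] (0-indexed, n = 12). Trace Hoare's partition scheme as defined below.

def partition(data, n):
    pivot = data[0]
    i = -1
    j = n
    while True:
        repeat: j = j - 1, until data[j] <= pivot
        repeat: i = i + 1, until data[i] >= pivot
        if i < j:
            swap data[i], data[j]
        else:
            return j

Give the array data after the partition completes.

[-8, -7, 3, -5, -2, -4, 0, -3, 5, 2, -6, 1]

pivot=-6
j stops at 10 (-8), i stops at 0 (-6); swap ⇒ [-8, -3, 3, -5, -2, -4, 0, -7, 5, 2, -6, 1]
j stops at 7 (-7), i stops at 1 (-3); swap ⇒ [-8, -7, 3, -5, -2, -4, 0, -3, 5, 2, -6, 1]
j stops at 1, i stops at 2; i≥j ⇒ return 1. data=[-8, -7, 3, -5, -2, -4, 0, -3, 5, 2, -6, 1]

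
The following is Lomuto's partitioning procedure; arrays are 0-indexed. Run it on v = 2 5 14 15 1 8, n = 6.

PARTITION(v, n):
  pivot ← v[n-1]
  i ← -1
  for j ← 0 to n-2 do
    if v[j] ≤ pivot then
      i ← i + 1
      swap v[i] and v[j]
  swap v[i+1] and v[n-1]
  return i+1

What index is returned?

pivot = v[5] = 8; i = -1
j=0: v[0]=2 ≤ 8 → i=0, swap v[0],v[0] (no change) → 2 5 14 15 1 8
j=1: v[1]=5 ≤ 8 → i=1, swap v[1],v[1] (no change) → 2 5 14 15 1 8
j=2: v[2]=14 > 8 → no swap
j=3: v[3]=15 > 8 → no swap
j=4: v[4]=1 ≤ 8 → i=2, swap v[2],v[4] → 2 5 1 15 14 8
final swap v[3],v[5] → 2 5 1 8 14 15; return 3

3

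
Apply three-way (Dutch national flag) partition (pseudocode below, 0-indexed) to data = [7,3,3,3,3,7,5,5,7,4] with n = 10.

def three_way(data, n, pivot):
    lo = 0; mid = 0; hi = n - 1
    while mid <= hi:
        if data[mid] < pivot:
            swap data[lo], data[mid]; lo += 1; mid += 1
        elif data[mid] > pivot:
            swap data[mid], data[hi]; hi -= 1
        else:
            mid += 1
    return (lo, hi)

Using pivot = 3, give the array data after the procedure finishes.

[3,3,3,3,7,5,5,7,4,7]

pivot = 3; lo=0, mid=0, hi=9
data[mid]=7>3: swap data[0],data[9]; hi=8 → [4,3,3,3,3,7,5,5,7,7]
data[mid]=4>3: swap data[0],data[8]; hi=7 → [7,3,3,3,3,7,5,5,4,7]
data[mid]=7>3: swap data[0],data[7]; hi=6 → [5,3,3,3,3,7,5,7,4,7]
data[mid]=5>3: swap data[0],data[6]; hi=5 → [5,3,3,3,3,7,5,7,4,7]
data[mid]=5>3: swap data[0],data[5]; hi=4 → [7,3,3,3,3,5,5,7,4,7]
data[mid]=7>3: swap data[0],data[4]; hi=3 → [3,3,3,3,7,5,5,7,4,7]
data[mid]=3=3: mid=1
data[mid]=3=3: mid=2
data[mid]=3=3: mid=3
data[mid]=3=3: mid=4
end: lo=0, hi=3; data = [3,3,3,3,7,5,5,7,4,7]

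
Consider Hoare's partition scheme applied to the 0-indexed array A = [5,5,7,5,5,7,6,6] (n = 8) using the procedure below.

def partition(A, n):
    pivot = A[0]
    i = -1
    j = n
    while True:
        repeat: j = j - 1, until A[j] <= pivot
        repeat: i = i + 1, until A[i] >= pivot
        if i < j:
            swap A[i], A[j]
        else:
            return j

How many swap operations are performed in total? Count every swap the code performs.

2

pivot = A[0] = 5; i = -1, j = 8
j→4 (A[4]=5≤5), i→0 (A[0]=5≥5); i<j, swap → [5,5,7,5,5,7,6,6]
j→3 (A[3]=5≤5), i→1 (A[1]=5≥5); i<j, swap → [5,5,7,5,5,7,6,6]
j→1, i→2; i≥j, return j=1. A = [5,5,7,5,5,7,6,6]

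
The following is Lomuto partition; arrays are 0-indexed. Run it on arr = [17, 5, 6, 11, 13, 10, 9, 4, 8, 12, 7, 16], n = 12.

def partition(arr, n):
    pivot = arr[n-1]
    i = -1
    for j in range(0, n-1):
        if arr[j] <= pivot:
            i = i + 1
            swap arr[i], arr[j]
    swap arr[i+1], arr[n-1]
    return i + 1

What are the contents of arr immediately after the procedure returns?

pivot = arr[11] = 16; i = -1
j=0: arr[0]=17 > 16 → no swap
j=1: arr[1]=5 ≤ 16 → i=0, swap arr[0],arr[1] → [5, 17, 6, 11, 13, 10, 9, 4, 8, 12, 7, 16]
j=2: arr[2]=6 ≤ 16 → i=1, swap arr[1],arr[2] → [5, 6, 17, 11, 13, 10, 9, 4, 8, 12, 7, 16]
j=3: arr[3]=11 ≤ 16 → i=2, swap arr[2],arr[3] → [5, 6, 11, 17, 13, 10, 9, 4, 8, 12, 7, 16]
j=4: arr[4]=13 ≤ 16 → i=3, swap arr[3],arr[4] → [5, 6, 11, 13, 17, 10, 9, 4, 8, 12, 7, 16]
j=5: arr[5]=10 ≤ 16 → i=4, swap arr[4],arr[5] → [5, 6, 11, 13, 10, 17, 9, 4, 8, 12, 7, 16]
j=6: arr[6]=9 ≤ 16 → i=5, swap arr[5],arr[6] → [5, 6, 11, 13, 10, 9, 17, 4, 8, 12, 7, 16]
j=7: arr[7]=4 ≤ 16 → i=6, swap arr[6],arr[7] → [5, 6, 11, 13, 10, 9, 4, 17, 8, 12, 7, 16]
j=8: arr[8]=8 ≤ 16 → i=7, swap arr[7],arr[8] → [5, 6, 11, 13, 10, 9, 4, 8, 17, 12, 7, 16]
j=9: arr[9]=12 ≤ 16 → i=8, swap arr[8],arr[9] → [5, 6, 11, 13, 10, 9, 4, 8, 12, 17, 7, 16]
j=10: arr[10]=7 ≤ 16 → i=9, swap arr[9],arr[10] → [5, 6, 11, 13, 10, 9, 4, 8, 12, 7, 17, 16]
final swap arr[10],arr[11] → [5, 6, 11, 13, 10, 9, 4, 8, 12, 7, 16, 17]; return 10

[5, 6, 11, 13, 10, 9, 4, 8, 12, 7, 16, 17]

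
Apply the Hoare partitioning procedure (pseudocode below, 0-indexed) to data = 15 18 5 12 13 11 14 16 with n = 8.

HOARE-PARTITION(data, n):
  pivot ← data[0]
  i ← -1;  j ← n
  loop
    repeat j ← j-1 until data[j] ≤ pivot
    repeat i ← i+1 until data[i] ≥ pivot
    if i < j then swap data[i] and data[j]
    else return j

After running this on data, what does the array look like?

pivot=15
j stops at 6 (14), i stops at 0 (15); swap ⇒ 14 18 5 12 13 11 15 16
j stops at 5 (11), i stops at 1 (18); swap ⇒ 14 11 5 12 13 18 15 16
j stops at 4, i stops at 5; i≥j ⇒ return 4. data=14 11 5 12 13 18 15 16

14 11 5 12 13 18 15 16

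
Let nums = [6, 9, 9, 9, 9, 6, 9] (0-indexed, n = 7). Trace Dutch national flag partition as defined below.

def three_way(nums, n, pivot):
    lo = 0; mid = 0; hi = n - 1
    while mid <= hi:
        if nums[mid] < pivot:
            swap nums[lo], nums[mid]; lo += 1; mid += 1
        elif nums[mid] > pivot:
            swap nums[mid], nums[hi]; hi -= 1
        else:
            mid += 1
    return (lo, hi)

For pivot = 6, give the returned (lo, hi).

lo=0 mid=0 hi=6
6=6: mid=1
9>6: swap(1,6), hi=5 ⇒ [6, 9, 9, 9, 9, 6, 9]
9>6: swap(1,5), hi=4 ⇒ [6, 6, 9, 9, 9, 9, 9]
6=6: mid=2
9>6: swap(2,4), hi=3 ⇒ [6, 6, 9, 9, 9, 9, 9]
9>6: swap(2,3), hi=2 ⇒ [6, 6, 9, 9, 9, 9, 9]
9>6: swap(2,2), hi=1 ⇒ [6, 6, 9, 9, 9, 9, 9]
done. lo=0 hi=1; nums=[6, 6, 9, 9, 9, 9, 9]

(0, 1)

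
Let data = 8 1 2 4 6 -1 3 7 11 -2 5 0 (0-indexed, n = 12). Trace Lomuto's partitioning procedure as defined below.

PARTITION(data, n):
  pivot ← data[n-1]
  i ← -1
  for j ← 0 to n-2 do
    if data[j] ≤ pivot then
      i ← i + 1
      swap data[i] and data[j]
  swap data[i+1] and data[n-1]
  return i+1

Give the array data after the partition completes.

pivot = data[11] = 0; i = -1
j=0: data[0]=8 > 0 → no swap
j=1: data[1]=1 > 0 → no swap
j=2: data[2]=2 > 0 → no swap
j=3: data[3]=4 > 0 → no swap
j=4: data[4]=6 > 0 → no swap
j=5: data[5]=-1 ≤ 0 → i=0, swap data[0],data[5] → -1 1 2 4 6 8 3 7 11 -2 5 0
j=6: data[6]=3 > 0 → no swap
j=7: data[7]=7 > 0 → no swap
j=8: data[8]=11 > 0 → no swap
j=9: data[9]=-2 ≤ 0 → i=1, swap data[1],data[9] → -1 -2 2 4 6 8 3 7 11 1 5 0
j=10: data[10]=5 > 0 → no swap
final swap data[2],data[11] → -1 -2 0 4 6 8 3 7 11 1 5 2; return 2

-1 -2 0 4 6 8 3 7 11 1 5 2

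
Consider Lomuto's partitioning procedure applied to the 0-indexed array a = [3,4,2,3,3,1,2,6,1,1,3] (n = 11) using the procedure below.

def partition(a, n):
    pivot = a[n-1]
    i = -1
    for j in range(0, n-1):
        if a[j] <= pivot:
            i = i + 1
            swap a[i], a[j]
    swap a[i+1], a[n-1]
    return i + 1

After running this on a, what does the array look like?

pivot=3, i=-1
j=0: 3≤3, i=0, swap(0,0) ⇒ [3,4,2,3,3,1,2,6,1,1,3]
j=1: 4>3, skip
j=2: 2≤3, i=1, swap(1,2) ⇒ [3,2,4,3,3,1,2,6,1,1,3]
j=3: 3≤3, i=2, swap(2,3) ⇒ [3,2,3,4,3,1,2,6,1,1,3]
j=4: 3≤3, i=3, swap(3,4) ⇒ [3,2,3,3,4,1,2,6,1,1,3]
j=5: 1≤3, i=4, swap(4,5) ⇒ [3,2,3,3,1,4,2,6,1,1,3]
j=6: 2≤3, i=5, swap(5,6) ⇒ [3,2,3,3,1,2,4,6,1,1,3]
j=7: 6>3, skip
j=8: 1≤3, i=6, swap(6,8) ⇒ [3,2,3,3,1,2,1,6,4,1,3]
j=9: 1≤3, i=7, swap(7,9) ⇒ [3,2,3,3,1,2,1,1,4,6,3]
swap(8,10) ⇒ [3,2,3,3,1,2,1,1,3,6,4]; return 8

[3,2,3,3,1,2,1,1,3,6,4]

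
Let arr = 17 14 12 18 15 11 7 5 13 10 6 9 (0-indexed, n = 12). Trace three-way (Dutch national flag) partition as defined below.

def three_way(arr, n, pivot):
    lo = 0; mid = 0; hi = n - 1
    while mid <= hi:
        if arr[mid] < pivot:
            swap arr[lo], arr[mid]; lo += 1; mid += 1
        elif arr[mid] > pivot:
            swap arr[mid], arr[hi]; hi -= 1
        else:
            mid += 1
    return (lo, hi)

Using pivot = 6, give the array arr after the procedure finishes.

5 6 18 15 11 7 12 13 10 14 9 17

pivot = 6; lo=0, mid=0, hi=11
arr[mid]=17>6: swap arr[0],arr[11]; hi=10 → 9 14 12 18 15 11 7 5 13 10 6 17
arr[mid]=9>6: swap arr[0],arr[10]; hi=9 → 6 14 12 18 15 11 7 5 13 10 9 17
arr[mid]=6=6: mid=1
arr[mid]=14>6: swap arr[1],arr[9]; hi=8 → 6 10 12 18 15 11 7 5 13 14 9 17
arr[mid]=10>6: swap arr[1],arr[8]; hi=7 → 6 13 12 18 15 11 7 5 10 14 9 17
arr[mid]=13>6: swap arr[1],arr[7]; hi=6 → 6 5 12 18 15 11 7 13 10 14 9 17
arr[mid]=5<6: swap arr[0],arr[1]; lo=1,mid=2 → 5 6 12 18 15 11 7 13 10 14 9 17
arr[mid]=12>6: swap arr[2],arr[6]; hi=5 → 5 6 7 18 15 11 12 13 10 14 9 17
arr[mid]=7>6: swap arr[2],arr[5]; hi=4 → 5 6 11 18 15 7 12 13 10 14 9 17
arr[mid]=11>6: swap arr[2],arr[4]; hi=3 → 5 6 15 18 11 7 12 13 10 14 9 17
arr[mid]=15>6: swap arr[2],arr[3]; hi=2 → 5 6 18 15 11 7 12 13 10 14 9 17
arr[mid]=18>6: swap arr[2],arr[2]; hi=1 → 5 6 18 15 11 7 12 13 10 14 9 17
end: lo=1, hi=1; arr = 5 6 18 15 11 7 12 13 10 14 9 17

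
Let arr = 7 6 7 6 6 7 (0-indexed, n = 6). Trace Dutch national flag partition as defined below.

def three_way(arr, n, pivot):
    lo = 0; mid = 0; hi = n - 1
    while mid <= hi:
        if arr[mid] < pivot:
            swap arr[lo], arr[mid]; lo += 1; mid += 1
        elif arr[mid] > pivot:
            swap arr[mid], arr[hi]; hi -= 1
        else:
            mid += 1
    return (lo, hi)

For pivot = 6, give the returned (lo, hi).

lo=0 mid=0 hi=5
7>6: swap(0,5), hi=4 ⇒ 7 6 7 6 6 7
7>6: swap(0,4), hi=3 ⇒ 6 6 7 6 7 7
6=6: mid=1
6=6: mid=2
7>6: swap(2,3), hi=2 ⇒ 6 6 6 7 7 7
6=6: mid=3
done. lo=0 hi=2; arr=6 6 6 7 7 7

(0, 2)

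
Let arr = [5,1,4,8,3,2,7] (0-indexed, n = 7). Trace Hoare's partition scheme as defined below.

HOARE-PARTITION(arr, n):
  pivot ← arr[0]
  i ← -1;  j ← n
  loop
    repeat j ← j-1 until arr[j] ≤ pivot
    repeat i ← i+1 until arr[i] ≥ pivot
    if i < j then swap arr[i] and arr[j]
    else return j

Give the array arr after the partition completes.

pivot=5
j stops at 5 (2), i stops at 0 (5); swap ⇒ [2,1,4,8,3,5,7]
j stops at 4 (3), i stops at 3 (8); swap ⇒ [2,1,4,3,8,5,7]
j stops at 3, i stops at 4; i≥j ⇒ return 3. arr=[2,1,4,3,8,5,7]

[2,1,4,3,8,5,7]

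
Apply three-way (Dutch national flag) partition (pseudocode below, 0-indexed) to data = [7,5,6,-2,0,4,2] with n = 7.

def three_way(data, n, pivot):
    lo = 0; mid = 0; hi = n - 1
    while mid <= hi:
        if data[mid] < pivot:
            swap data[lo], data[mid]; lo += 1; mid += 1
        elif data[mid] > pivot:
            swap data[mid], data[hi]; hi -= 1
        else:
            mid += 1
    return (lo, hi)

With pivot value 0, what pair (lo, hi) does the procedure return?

lo=0 mid=0 hi=6
7>0: swap(0,6), hi=5 ⇒ [2,5,6,-2,0,4,7]
2>0: swap(0,5), hi=4 ⇒ [4,5,6,-2,0,2,7]
4>0: swap(0,4), hi=3 ⇒ [0,5,6,-2,4,2,7]
0=0: mid=1
5>0: swap(1,3), hi=2 ⇒ [0,-2,6,5,4,2,7]
-2<0: swap(0,1), lo=1 mid=2 ⇒ [-2,0,6,5,4,2,7]
6>0: swap(2,2), hi=1 ⇒ [-2,0,6,5,4,2,7]
done. lo=1 hi=1; data=[-2,0,6,5,4,2,7]

(1, 1)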